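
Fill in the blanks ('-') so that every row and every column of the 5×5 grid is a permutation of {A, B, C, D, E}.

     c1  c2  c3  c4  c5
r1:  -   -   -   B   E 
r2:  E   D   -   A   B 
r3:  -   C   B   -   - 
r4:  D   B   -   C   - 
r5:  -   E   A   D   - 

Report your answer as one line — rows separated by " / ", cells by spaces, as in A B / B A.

C A D B E / E D C A B / A C B E D / D B E C A / B E A D C

row 1 has {B,E}; column 2 has {B,C,D,E} — only A is left for (r1,c2).
row 2 has {A,B,D,E}; column 3 has {A,B} — only C is left for (r2,c3).
row 3 has {B,C}; column 1 has {D,E} — only A is left for (r3,c1).
row 3 has {A,B,C}; column 4 has {A,B,C,D} — only E is left for (r3,c4).
row 3 has {A,B,C,E}; column 5 has {B,E} — only D is left for (r3,c5).
row 4 has {B,C,D}; column 3 has {A,B,C} — only E is left for (r4,c3).
row 4 has {B,C,D,E}; column 5 has {B,D,E} — only A is left for (r4,c5).
row 5 has {A,D,E}; column 5 has {A,B,D,E} — only C is left for (r5,c5).
row 1 has {A,B,E}; column 1 has {A,D,E} — only C is left for (r1,c1).
row 1 has {A,B,C,E}; column 3 has {A,B,C,E} — only D is left for (r1,c3).
row 5 has {A,C,D,E}; column 1 has {A,C,D,E} — only B is left for (r5,c1).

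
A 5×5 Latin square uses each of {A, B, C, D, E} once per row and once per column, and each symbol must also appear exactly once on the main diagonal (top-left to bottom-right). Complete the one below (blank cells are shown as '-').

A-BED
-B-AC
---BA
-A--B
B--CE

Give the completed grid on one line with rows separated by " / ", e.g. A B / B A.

A C B E D / E B D A C / D E C B A / C A E D B / B D A C E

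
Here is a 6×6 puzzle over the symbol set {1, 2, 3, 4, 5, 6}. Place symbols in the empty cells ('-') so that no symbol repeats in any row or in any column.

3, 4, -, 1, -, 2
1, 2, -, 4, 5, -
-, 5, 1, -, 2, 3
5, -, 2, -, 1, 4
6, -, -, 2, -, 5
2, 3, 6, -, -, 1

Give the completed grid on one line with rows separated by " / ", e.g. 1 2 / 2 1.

3 4 5 1 6 2 / 1 2 3 4 5 6 / 4 5 1 6 2 3 / 5 6 2 3 1 4 / 6 1 4 2 3 5 / 2 3 6 5 4 1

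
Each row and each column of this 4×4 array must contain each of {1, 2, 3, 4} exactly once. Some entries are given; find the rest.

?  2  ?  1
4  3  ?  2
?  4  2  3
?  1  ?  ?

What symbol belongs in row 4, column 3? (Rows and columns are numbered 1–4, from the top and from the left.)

3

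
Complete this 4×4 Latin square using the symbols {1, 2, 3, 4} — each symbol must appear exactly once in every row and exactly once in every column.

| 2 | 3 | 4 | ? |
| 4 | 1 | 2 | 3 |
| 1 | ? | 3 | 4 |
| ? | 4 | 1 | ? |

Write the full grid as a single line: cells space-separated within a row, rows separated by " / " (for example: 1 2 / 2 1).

(r1,c4) = 1
(r3,c2) = 2
(r4,c1) = 3
(r4,c4) = 2

2 3 4 1 / 4 1 2 3 / 1 2 3 4 / 3 4 1 2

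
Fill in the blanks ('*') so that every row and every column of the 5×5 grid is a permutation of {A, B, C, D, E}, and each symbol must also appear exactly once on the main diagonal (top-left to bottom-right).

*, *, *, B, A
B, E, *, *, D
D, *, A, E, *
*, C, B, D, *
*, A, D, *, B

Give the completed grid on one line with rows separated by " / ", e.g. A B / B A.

C D E B A / B E C A D / D B A E C / A C B D E / E A D C B

(r1,c1) = C
(r1,c2) = D
(r1,c3) = E
(r2,c3) = C
(r2,c4) = A
(r3,c2) = B
(r3,c5) = C
(r4,c5) = E
(r5,c1) = E
(r5,c4) = C
(r4,c1) = A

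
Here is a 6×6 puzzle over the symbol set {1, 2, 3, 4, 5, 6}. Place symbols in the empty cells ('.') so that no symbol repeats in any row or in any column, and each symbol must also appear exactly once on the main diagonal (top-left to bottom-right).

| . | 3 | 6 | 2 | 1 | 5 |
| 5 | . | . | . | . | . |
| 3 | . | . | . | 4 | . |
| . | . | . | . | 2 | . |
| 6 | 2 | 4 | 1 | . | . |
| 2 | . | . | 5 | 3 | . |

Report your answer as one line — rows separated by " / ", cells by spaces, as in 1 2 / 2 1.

row 1 has {1,2,3,5,6}; column 1 has {2,3,5,6}; the diagonal is empty so far — only 4 is left for (r1,c1).
row 2 has {5}; column 5 has {1,2,3,4} — only 6 is left for (r2,c5).
row 3 has {3,4}; column 4 has {1,2,5} — only 6 is left for (r3,c4).
row 4 has {2}; column 1 has {2,3,4,5,6} — only 1 is left for (r4,c1).
row 4 has {1,2}; column 4 has {1,2,5,6}; the diagonal has {4} — only 3 is left for (r4,c4).
row 5 has {1,2,4,6}; column 5 has {1,2,3,4,6}; the diagonal has {3,4} — only 5 is left for (r5,c5).
row 5 has {1,2,4,5,6}; column 6 has {5} — only 3 is left for (r5,c6).
row 6 has {2,3,5}; column 3 has {4,6} — only 1 is left for (r6,c3).
row 6 has {1,2,3,5}; column 6 has {3,5}; the diagonal has {3,4,5} — only 6 is left for (r6,c6).
row 2 has {5,6}; column 2 has {2,3}; the diagonal has {3,4,5,6} — only 1 is left for (r2,c2).
row 2 has {1,5,6}; column 4 has {1,2,3,5,6} — only 4 is left for (r2,c4).
row 2 has {1,4,5,6}; column 6 has {3,5,6} — only 2 is left for (r2,c6).
row 3 has {3,4,6}; column 2 has {1,2,3} — only 5 is left for (r3,c2).
row 3 has {3,4,5,6}; column 3 has {1,4,6}; the diagonal has {1,3,4,5,6} — only 2 is left for (r3,c3).
row 3 has {2,3,4,5,6}; column 6 has {2,3,5,6} — only 1 is left for (r3,c6).
row 4 has {1,2,3}; column 3 has {1,2,4,6} — only 5 is left for (r4,c3).
row 4 has {1,2,3,5}; column 6 has {1,2,3,5,6} — only 4 is left for (r4,c6).
row 6 has {1,2,3,5,6}; column 2 has {1,2,3,5} — only 4 is left for (r6,c2).
row 2 has {1,2,4,5,6}; column 3 has {1,2,4,5,6} — only 3 is left for (r2,c3).
row 4 has {1,2,3,4,5}; column 2 has {1,2,3,4,5} — only 6 is left for (r4,c2).

4 3 6 2 1 5 / 5 1 3 4 6 2 / 3 5 2 6 4 1 / 1 6 5 3 2 4 / 6 2 4 1 5 3 / 2 4 1 5 3 6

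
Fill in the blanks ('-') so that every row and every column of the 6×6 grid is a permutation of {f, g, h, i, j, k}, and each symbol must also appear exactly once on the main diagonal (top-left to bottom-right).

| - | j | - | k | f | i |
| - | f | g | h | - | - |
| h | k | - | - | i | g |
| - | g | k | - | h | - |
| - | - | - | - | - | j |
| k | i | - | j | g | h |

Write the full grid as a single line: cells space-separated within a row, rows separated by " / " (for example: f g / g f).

g j h k f i / i f g h j k / h k j f i g / j g k i h f / f h i g k j / k i f j g h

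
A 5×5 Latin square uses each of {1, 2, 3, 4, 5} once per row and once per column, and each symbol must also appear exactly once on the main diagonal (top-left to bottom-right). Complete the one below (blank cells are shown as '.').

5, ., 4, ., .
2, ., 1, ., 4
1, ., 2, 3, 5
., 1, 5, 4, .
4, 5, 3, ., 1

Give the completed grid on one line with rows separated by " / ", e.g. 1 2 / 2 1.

Cell (r2,c2): row 2 has {1,2,4}; column 2 has {1,5}; the diagonal has {1,2,4,5} → 3.
Cell (r2,c4): row 2 has {1,2,3,4}; column 4 has {3,4} → 5.
Cell (r3,c2): row 3 has {1,2,3,5}; column 2 has {1,3,5} → 4.
Cell (r4,c1): row 4 has {1,4,5}; column 1 has {1,2,4,5} → 3.
Cell (r4,c5): row 4 has {1,3,4,5}; column 5 has {1,4,5} → 2.
Cell (r5,c4): row 5 has {1,3,4,5}; column 4 has {3,4,5} → 2.
Cell (r1,c2): row 1 has {4,5}; column 2 has {1,3,4,5} → 2.
Cell (r1,c4): row 1 has {2,4,5}; column 4 has {2,3,4,5} → 1.
Cell (r1,c5): row 1 has {1,2,4,5}; column 5 has {1,2,4,5} → 3.

5 2 4 1 3 / 2 3 1 5 4 / 1 4 2 3 5 / 3 1 5 4 2 / 4 5 3 2 1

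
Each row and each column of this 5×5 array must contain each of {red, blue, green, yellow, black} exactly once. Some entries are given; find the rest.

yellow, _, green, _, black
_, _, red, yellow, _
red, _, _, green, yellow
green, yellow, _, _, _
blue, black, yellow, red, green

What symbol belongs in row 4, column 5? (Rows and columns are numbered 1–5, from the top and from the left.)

(r1,c4) = blue
(r2,c1) = black
(r2,c5) = blue
(r3,c2) = blue
(r3,c3) = black
(r4,c3) = blue
(r4,c4) = black
(r4,c5) = red

red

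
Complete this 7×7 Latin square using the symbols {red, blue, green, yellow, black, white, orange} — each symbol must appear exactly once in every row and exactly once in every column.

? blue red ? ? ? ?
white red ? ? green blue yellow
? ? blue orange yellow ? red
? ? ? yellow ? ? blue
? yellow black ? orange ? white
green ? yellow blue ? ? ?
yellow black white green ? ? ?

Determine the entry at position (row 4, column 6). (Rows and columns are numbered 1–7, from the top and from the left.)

black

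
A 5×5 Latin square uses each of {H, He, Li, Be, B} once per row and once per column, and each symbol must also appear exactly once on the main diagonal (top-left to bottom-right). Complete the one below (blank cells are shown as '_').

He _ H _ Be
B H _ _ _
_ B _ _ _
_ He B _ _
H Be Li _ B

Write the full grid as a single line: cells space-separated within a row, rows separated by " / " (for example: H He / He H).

He Li H B Be / B H He Be Li / Li B Be H He / Be He B Li H / H Be Li He B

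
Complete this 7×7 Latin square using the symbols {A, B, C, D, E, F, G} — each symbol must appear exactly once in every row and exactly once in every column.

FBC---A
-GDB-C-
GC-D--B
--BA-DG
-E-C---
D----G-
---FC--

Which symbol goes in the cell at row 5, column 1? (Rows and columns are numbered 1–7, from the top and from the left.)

Cell (r1,c6): row 1 has {A,B,C,F}; column 6 has {C,D,G} → E.
Cell (r4,c2): row 4 has {A,B,D,G}; column 2 has {B,C,E,G} → F.
Cell (r4,c5): row 4 has {A,B,D,F,G}; column 5 has {C} → E.
Cell (r6,c2): row 6 has {D,G}; column 2 has {B,C,E,F,G} → A.
Cell (r6,c4): row 6 has {A,D,G}; column 4 has {A,B,C,D,F} → E.
Cell (r7,c2): row 7 has {C,F}; column 2 has {A,B,C,E,F,G} → D.
Cell (r7,c7): row 7 has {C,D,F}; column 7 has {A,B,G} → E.
Cell (r1,c4): row 1 has {A,B,C,E,F}; column 4 has {A,B,C,D,E,F} → G.
Cell (r1,c5): row 1 has {A,B,C,E,F,G}; column 5 has {C,E} → D.
Cell (r2,c7): row 2 has {B,C,D,G}; column 7 has {A,B,E,G} → F.
Cell (r4,c1): row 4 has {A,B,D,E,F,G}; column 1 has {D,F,G} → C.
Cell (r5,c7): row 5 has {C,E}; column 7 has {A,B,E,F,G} → D.
Cell (r6,c3): row 6 has {A,D,E,G}; column 3 has {B,C,D} → F.
Cell (r6,c5): row 6 has {A,D,E,F,G}; column 5 has {C,D,E} → B.
Cell (r6,c7): row 6 has {A,B,D,E,F,G}; column 7 has {A,B,D,E,F,G} → C.
Cell (r2,c5): row 2 has {B,C,D,F,G}; column 5 has {B,C,D,E} → A.
Cell (r3,c5): row 3 has {B,C,D,G}; column 5 has {A,B,C,D,E} → F.
Cell (r3,c6): row 3 has {B,C,D,F,G}; column 6 has {C,D,E,G} → A.
Cell (r5,c5): row 5 has {C,D,E}; column 5 has {A,B,C,D,E,F} → G.
Cell (r7,c6): row 7 has {C,D,E,F}; column 6 has {A,C,D,E,G} → B.
Cell (r2,c1): row 2 has {A,B,C,D,F,G}; column 1 has {C,D,F,G} → E.
Cell (r3,c3): row 3 has {A,B,C,D,F,G}; column 3 has {B,C,D,F} → E.
Cell (r5,c3): row 5 has {C,D,E,G}; column 3 has {B,C,D,E,F} → A.
Cell (r5,c6): row 5 has {A,C,D,E,G}; column 6 has {A,B,C,D,E,G} → F.
Cell (r7,c1): row 7 has {B,C,D,E,F}; column 1 has {C,D,E,F,G} → A.
Cell (r7,c3): row 7 has {A,B,C,D,E,F}; column 3 has {A,B,C,D,E,F} → G.
Cell (r5,c1): row 5 has {A,C,D,E,F,G}; column 1 has {A,C,D,E,F,G} → B.

B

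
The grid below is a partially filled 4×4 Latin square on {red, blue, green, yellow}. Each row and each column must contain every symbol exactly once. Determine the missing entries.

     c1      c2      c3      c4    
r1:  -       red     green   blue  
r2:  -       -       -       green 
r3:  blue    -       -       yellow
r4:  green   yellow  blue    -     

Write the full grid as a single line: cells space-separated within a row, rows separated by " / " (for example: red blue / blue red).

yellow red green blue / red blue yellow green / blue green red yellow / green yellow blue red

(r1,c1): row 1 has {red,blue,green}; column 1 has {blue,green}, so it must be yellow.
(r2,c1): row 2 has {green}; column 1 has {blue,green,yellow}, so it must be red.
(r2,c2): row 2 has {red,green}; column 2 has {red,yellow}, so it must be blue.
(r2,c3): row 2 has {red,blue,green}; column 3 has {blue,green}, so it must be yellow.
(r3,c2): row 3 has {blue,yellow}; column 2 has {red,blue,yellow}, so it must be green.
(r3,c3): row 3 has {blue,green,yellow}; column 3 has {blue,green,yellow}, so it must be red.
(r4,c4): row 4 has {blue,green,yellow}; column 4 has {blue,green,yellow}, so it must be red.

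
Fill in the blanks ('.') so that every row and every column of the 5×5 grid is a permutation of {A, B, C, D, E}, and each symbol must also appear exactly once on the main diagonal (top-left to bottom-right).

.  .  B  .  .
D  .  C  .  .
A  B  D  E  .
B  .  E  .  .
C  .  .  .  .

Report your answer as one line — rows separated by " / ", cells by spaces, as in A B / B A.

At row 1, column 1: row 1 has {B}; column 1 has {A,B,C,D}; the diagonal has {D}; that leaves E.
At row 2, column 2: row 2 has {C,D}; column 2 has {B}; the diagonal has {D,E}; that leaves A.
At row 2, column 4: row 2 has {A,C,D}; column 4 has {E}; that leaves B.
At row 2, column 5: row 2 has {A,B,C,D}; column 5 is empty so far; that leaves E.
At row 3, column 5: row 3 has {A,B,D,E}; column 5 has {E}; that leaves C.
At row 4, column 4: row 4 has {B,E}; column 4 has {B,E}; the diagonal has {A,D,E}; that leaves C.
At row 5, column 3: row 5 has {C}; column 3 has {B,C,D,E}; that leaves A.
At row 5, column 4: row 5 has {A,C}; column 4 has {B,C,E}; that leaves D.
At row 5, column 5: row 5 has {A,C,D}; column 5 has {C,E}; the diagonal has {A,C,D,E}; that leaves B.
At row 1, column 4: row 1 has {B,E}; column 4 has {B,C,D,E}; that leaves A.
At row 1, column 5: row 1 has {A,B,E}; column 5 has {B,C,E}; that leaves D.
At row 4, column 2: row 4 has {B,C,E}; column 2 has {A,B}; that leaves D.
At row 4, column 5: row 4 has {B,C,D,E}; column 5 has {B,C,D,E}; that leaves A.
At row 5, column 2: row 5 has {A,B,C,D}; column 2 has {A,B,D}; that leaves E.
At row 1, column 2: row 1 has {A,B,D,E}; column 2 has {A,B,D,E}; that leaves C.

E C B A D / D A C B E / A B D E C / B D E C A / C E A D B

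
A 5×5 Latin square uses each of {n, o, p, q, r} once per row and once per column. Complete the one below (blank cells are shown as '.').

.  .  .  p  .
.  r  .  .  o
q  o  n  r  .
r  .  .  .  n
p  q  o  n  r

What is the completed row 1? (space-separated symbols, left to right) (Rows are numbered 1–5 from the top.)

o n r p q

(r1,c2) = n
(r1,c5) = q
(r2,c1) = n
(r2,c4) = q
(r3,c5) = p
(r4,c2) = p
(r4,c3) = q
(r4,c4) = o
(r1,c1) = o
(r1,c3) = r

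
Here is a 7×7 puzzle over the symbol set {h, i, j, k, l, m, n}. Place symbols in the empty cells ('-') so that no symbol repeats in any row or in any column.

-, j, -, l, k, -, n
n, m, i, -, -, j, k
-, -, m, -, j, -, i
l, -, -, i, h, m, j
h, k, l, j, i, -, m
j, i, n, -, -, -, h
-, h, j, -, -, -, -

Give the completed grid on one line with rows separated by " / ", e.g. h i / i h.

m j h l k i n / n m i h l j k / k l m n j h i / l n k i h m j / h k l j i n m / j i n k m l h / i h j m n k l

row 1 has {j,k,l,n}; column 3 has {i,j,l,m,n} — only h is left for (r1,c3).
row 1 has {h,j,k,l,n}; column 6 has {j,m} — only i is left for (r1,c6).
row 2 has {i,j,k,m,n}; column 4 has {i,j,l} — only h is left for (r2,c4).
row 2 has {h,i,j,k,m,n}; column 5 has {h,i,j,k} — only l is left for (r2,c5).
row 3 has {i,j,m}; column 1 has {h,j,l,n} — only k is left for (r3,c1).
row 3 has {i,j,k,m}; column 4 has {h,i,j,l} — only n is left for (r3,c4).
row 4 has {h,i,j,l,m}; column 2 has {h,i,j,k,m} — only n is left for (r4,c2).
row 4 has {h,i,j,l,m,n}; column 3 has {h,i,j,l,m,n} — only k is left for (r4,c3).
row 5 has {h,i,j,k,l,m}; column 6 has {i,j,m} — only n is left for (r5,c6).
row 6 has {h,i,j,n}; column 5 has {h,i,j,k,l} — only m is left for (r6,c5).
row 7 has {h,j}; column 5 has {h,i,j,k,l,m} — only n is left for (r7,c5).
row 7 has {h,j,n}; column 7 has {h,i,j,k,m,n} — only l is left for (r7,c7).
row 1 has {h,i,j,k,l,n}; column 1 has {h,j,k,l,n} — only m is left for (r1,c1).
row 3 has {i,j,k,m,n}; column 2 has {h,i,j,k,m,n} — only l is left for (r3,c2).
row 3 has {i,j,k,l,m,n}; column 6 has {i,j,m,n} — only h is left for (r3,c6).
row 6 has {h,i,j,m,n}; column 4 has {h,i,j,l,n} — only k is left for (r6,c4).
row 6 has {h,i,j,k,m,n}; column 6 has {h,i,j,m,n} — only l is left for (r6,c6).
row 7 has {h,j,l,n}; column 1 has {h,j,k,l,m,n} — only i is left for (r7,c1).
row 7 has {h,i,j,l,n}; column 4 has {h,i,j,k,l,n} — only m is left for (r7,c4).
row 7 has {h,i,j,l,m,n}; column 6 has {h,i,j,l,m,n} — only k is left for (r7,c6).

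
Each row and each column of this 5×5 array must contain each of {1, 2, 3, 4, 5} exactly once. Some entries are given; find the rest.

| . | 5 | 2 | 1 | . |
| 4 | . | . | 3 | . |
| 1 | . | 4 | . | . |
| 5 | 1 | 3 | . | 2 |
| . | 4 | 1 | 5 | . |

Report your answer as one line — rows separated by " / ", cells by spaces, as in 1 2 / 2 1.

3 5 2 1 4 / 4 2 5 3 1 / 1 3 4 2 5 / 5 1 3 4 2 / 2 4 1 5 3

(r1,c1): row 1 has {1,2,5}; column 1 has {1,4,5}, so it must be 3.
(r1,c5): row 1 has {1,2,3,5}; column 5 has {2}, so it must be 4.
(r2,c2): row 2 has {3,4}; column 2 has {1,4,5}, so it must be 2.
(r2,c3): row 2 has {2,3,4}; column 3 has {1,2,3,4}, so it must be 5.
(r2,c5): row 2 has {2,3,4,5}; column 5 has {2,4}, so it must be 1.
(r3,c2): row 3 has {1,4}; column 2 has {1,2,4,5}, so it must be 3.
(r3,c4): row 3 has {1,3,4}; column 4 has {1,3,5}, so it must be 2.
(r3,c5): row 3 has {1,2,3,4}; column 5 has {1,2,4}, so it must be 5.
(r4,c4): row 4 has {1,2,3,5}; column 4 has {1,2,3,5}, so it must be 4.
(r5,c1): row 5 has {1,4,5}; column 1 has {1,3,4,5}, so it must be 2.
(r5,c5): row 5 has {1,2,4,5}; column 5 has {1,2,4,5}, so it must be 3.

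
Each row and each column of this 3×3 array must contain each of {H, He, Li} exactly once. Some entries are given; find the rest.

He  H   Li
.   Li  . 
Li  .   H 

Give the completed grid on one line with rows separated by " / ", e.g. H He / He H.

He H Li / H Li He / Li He H

(r2,c1) = H
(r2,c3) = He
(r3,c2) = He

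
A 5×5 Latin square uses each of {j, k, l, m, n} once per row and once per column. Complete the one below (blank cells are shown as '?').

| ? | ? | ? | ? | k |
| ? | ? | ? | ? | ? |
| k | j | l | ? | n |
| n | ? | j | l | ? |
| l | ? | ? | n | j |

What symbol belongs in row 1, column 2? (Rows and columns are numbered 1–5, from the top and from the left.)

l

At row 3, column 4: row 3 has {j,k,l,n}; column 4 has {l,n}; that leaves m.
At row 4, column 5: row 4 has {j,l,n}; column 5 has {j,k,n}; that leaves m.
At row 1, column 4: row 1 has {k}; column 4 has {l,m,n}; that leaves j.
At row 2, column 4: row 2 is empty so far; column 4 has {j,l,m,n}; that leaves k.
At row 2, column 5: row 2 has {k}; column 5 has {j,k,m,n}; that leaves l.
At row 4, column 2: row 4 has {j,l,m,n}; column 2 has {j}; that leaves k.
At row 5, column 2: row 5 has {j,l,n}; column 2 has {j,k}; that leaves m.
At row 5, column 3: row 5 has {j,l,m,n}; column 3 has {j,l}; that leaves k.
At row 1, column 1: row 1 has {j,k}; column 1 has {k,l,n}; that leaves m.
At row 1, column 3: row 1 has {j,k,m}; column 3 has {j,k,l}; that leaves n.
At row 2, column 1: row 2 has {k,l}; column 1 has {k,l,m,n}; that leaves j.
At row 2, column 2: row 2 has {j,k,l}; column 2 has {j,k,m}; that leaves n.
At row 2, column 3: row 2 has {j,k,l,n}; column 3 has {j,k,l,n}; that leaves m.
At row 1, column 2: row 1 has {j,k,m,n}; column 2 has {j,k,m,n}; that leaves l.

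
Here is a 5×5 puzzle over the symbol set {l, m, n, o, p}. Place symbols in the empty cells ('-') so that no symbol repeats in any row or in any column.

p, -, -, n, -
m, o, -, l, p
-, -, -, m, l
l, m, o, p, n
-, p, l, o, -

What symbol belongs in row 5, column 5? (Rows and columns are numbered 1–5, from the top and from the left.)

m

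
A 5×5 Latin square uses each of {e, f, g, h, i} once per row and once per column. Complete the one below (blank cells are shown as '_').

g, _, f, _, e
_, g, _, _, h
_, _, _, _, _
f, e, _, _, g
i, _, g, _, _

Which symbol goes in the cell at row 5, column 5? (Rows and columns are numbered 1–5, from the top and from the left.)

f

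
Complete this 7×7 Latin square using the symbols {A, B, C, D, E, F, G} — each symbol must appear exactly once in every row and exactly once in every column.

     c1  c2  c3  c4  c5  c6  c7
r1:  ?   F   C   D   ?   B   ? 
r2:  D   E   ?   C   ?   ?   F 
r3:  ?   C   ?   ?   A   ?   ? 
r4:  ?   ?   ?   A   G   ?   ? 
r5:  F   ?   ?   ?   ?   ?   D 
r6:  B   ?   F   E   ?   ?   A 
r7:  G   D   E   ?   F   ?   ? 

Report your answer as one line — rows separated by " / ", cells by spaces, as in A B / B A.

(r1,c5) = E
(r1,c7) = G
(r2,c5) = B
(r3,c1) = E
(r3,c7) = B
(r4,c1) = C
(r4,c2) = B
(r4,c3) = D
(r4,c7) = E
(r5,c5) = C
(r6,c2) = G
(r6,c5) = D
(r6,c6) = C
(r7,c4) = B
(r7,c6) = A
(r7,c7) = C
(r1,c1) = A
(r2,c6) = G
(r3,c3) = G
(r3,c4) = F
(r3,c6) = D
(r4,c6) = F
(r5,c2) = A
(r5,c3) = B
(r5,c4) = G
(r5,c6) = E
(r2,c3) = A

A F C D E B G / D E A C B G F / E C G F A D B / C B D A G F E / F A B G C E D / B G F E D C A / G D E B F A C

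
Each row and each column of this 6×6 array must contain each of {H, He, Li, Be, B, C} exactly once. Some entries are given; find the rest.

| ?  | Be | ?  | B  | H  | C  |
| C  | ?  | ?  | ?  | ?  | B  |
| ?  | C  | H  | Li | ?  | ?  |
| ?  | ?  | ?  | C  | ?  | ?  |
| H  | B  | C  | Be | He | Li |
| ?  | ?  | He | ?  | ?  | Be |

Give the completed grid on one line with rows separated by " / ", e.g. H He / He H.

He Be Li B H C / C H Be He Li B / Be C H Li B He / Li He B C Be H / H B C Be He Li / B Li He H C Be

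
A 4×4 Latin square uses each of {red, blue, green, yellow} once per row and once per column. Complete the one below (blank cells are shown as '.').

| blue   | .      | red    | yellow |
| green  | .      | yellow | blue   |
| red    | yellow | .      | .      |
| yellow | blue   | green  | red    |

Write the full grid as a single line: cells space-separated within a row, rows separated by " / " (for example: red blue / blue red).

blue green red yellow / green red yellow blue / red yellow blue green / yellow blue green red

At row 1, column 2: row 1 has {red,blue,yellow}; column 2 has {blue,yellow}; that leaves green.
At row 2, column 2: row 2 has {blue,green,yellow}; column 2 has {blue,green,yellow}; that leaves red.
At row 3, column 3: row 3 has {red,yellow}; column 3 has {red,green,yellow}; that leaves blue.
At row 3, column 4: row 3 has {red,blue,yellow}; column 4 has {red,blue,yellow}; that leaves green.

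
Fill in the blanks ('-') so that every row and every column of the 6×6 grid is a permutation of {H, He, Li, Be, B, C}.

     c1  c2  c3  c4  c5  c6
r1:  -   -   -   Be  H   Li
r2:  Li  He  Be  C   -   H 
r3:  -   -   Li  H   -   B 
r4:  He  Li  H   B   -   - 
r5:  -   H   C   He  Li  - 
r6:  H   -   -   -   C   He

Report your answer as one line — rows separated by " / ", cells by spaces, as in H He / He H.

C B He Be H Li / Li He Be C B H / Be C Li H He B / He Li H B Be C / B H C He Li Be / H Be B Li C He

row 2 has {H,He,Li,Be,C}; column 5 has {H,Li,C} — only B is left for (r2,c5).
row 4 has {H,He,Li,B}; column 5 has {H,Li,B,C} — only Be is left for (r4,c5).
row 4 has {H,He,Li,Be,B}; column 6 has {H,He,Li,B} — only C is left for (r4,c6).
row 5 has {H,He,Li,C}; column 6 has {H,He,Li,B,C} — only Be is left for (r5,c6).
row 6 has {H,He,C}; column 3 has {H,Li,Be,C} — only B is left for (r6,c3).
row 6 has {H,He,B,C}; column 4 has {H,He,Be,B,C} — only Li is left for (r6,c4).
row 1 has {H,Li,Be}; column 3 has {H,Li,Be,B,C} — only He is left for (r1,c3).
row 3 has {H,Li,B}; column 5 has {H,Li,Be,B,C} — only He is left for (r3,c5).
row 5 has {H,He,Li,Be,C}; column 1 has {H,He,Li} — only B is left for (r5,c1).
row 6 has {H,He,Li,B,C}; column 2 has {H,He,Li} — only Be is left for (r6,c2).
row 1 has {H,He,Li,Be}; column 1 has {H,He,Li,B} — only C is left for (r1,c1).
row 1 has {H,He,Li,Be,C}; column 2 has {H,He,Li,Be} — only B is left for (r1,c2).
row 3 has {H,He,Li,B}; column 1 has {H,He,Li,B,C} — only Be is left for (r3,c1).
row 3 has {H,He,Li,Be,B}; column 2 has {H,He,Li,Be,B} — only C is left for (r3,c2).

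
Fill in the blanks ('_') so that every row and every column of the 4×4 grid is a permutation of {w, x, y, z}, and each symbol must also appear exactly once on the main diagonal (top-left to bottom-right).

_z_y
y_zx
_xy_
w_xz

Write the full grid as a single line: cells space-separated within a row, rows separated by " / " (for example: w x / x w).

x z w y / y w z x / z x y w / w y x z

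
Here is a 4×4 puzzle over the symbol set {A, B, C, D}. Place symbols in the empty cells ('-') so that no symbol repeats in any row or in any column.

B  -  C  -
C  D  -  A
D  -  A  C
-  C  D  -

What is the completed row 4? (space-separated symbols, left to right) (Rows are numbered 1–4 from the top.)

A C D B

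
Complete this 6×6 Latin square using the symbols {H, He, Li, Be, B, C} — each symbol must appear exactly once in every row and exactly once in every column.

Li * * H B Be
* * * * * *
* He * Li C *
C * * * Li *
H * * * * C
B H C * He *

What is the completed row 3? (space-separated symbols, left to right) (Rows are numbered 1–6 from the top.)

Be He B Li C H

(r1,c2) = C
(r1,c3) = He
(r3,c1) = Be
(r5,c5) = Be
(r6,c4) = Be
(r6,c6) = Li
(r2,c1) = He
(r2,c5) = H
(r2,c6) = B
(r3,c6) = H
(r4,c6) = He
(r2,c4) = C
(r3,c3) = B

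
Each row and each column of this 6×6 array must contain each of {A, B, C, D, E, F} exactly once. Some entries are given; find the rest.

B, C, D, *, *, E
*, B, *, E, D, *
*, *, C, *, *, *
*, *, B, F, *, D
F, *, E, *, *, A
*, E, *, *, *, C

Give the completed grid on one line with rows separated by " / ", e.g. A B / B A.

B C D A F E / C B A E D F / A F C D E B / E A B F C D / F D E C B A / D E F B A C

(r1,c4) = A
(r1,c5) = F
(r2,c6) = F
(r3,c6) = B
(r4,c2) = A
(r5,c2) = D
(r2,c3) = A
(r3,c2) = F
(r3,c4) = D
(r6,c3) = F
(r6,c4) = B
(r6,c5) = A
(r2,c1) = C
(r3,c5) = E
(r4,c1) = E
(r4,c5) = C
(r5,c4) = C
(r5,c5) = B
(r6,c1) = D
(r3,c1) = A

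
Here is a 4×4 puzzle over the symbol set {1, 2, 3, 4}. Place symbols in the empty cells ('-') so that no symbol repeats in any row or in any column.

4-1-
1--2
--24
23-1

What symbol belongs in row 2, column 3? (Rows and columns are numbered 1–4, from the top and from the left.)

3

(r1,c2) = 2
(r1,c4) = 3
(r2,c2) = 4
(r2,c3) = 3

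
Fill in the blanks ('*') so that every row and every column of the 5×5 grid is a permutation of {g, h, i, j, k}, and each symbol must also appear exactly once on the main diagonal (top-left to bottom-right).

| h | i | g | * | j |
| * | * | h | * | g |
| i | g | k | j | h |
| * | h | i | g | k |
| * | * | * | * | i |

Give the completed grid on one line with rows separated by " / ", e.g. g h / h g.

h i g k j / k j h i g / i g k j h / j h i g k / g k j h i

(r1,c4) = k
(r2,c2) = j
(r2,c4) = i
(r4,c1) = j
(r5,c2) = k
(r5,c3) = j
(r5,c4) = h
(r2,c1) = k
(r5,c1) = g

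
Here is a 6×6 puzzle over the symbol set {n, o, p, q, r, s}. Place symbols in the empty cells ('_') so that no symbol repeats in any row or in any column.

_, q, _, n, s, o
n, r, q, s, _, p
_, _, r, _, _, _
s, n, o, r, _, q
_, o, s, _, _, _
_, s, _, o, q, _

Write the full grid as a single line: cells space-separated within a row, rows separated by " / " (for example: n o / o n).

r q p n s o / n r q s o p / o p r q n s / s n o r p q / q o s p r n / p s n o q r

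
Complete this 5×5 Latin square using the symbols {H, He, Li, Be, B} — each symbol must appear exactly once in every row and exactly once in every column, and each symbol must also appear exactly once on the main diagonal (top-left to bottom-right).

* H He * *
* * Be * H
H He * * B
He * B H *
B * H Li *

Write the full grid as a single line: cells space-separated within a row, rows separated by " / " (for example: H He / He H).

Be H He B Li / Li B Be He H / H He Li Be B / He Li B H Be / B Be H Li He

(r2,c1): row 2 has {H,Be}; column 1 has {H,He,B}, so it must be Li.
(r2,c2): row 2 has {H,Li,Be}; column 2 has {H,He}; the diagonal has {H}, so it must be B.
(r2,c4): row 2 has {H,Li,Be,B}; column 4 has {H,Li}, so it must be He.
(r3,c3): row 3 has {H,He,B}; column 3 has {H,He,Be,B}; the diagonal has {H,B}, so it must be Li.
(r3,c4): row 3 has {H,He,Li,B}; column 4 has {H,He,Li}, so it must be Be.
(r5,c2): row 5 has {H,Li,B}; column 2 has {H,He,B}, so it must be Be.
(r5,c5): row 5 has {H,Li,Be,B}; column 5 has {H,B}; the diagonal has {H,Li,B}, so it must be He.
(r1,c1): row 1 has {H,He}; column 1 has {H,He,Li,B}; the diagonal has {H,He,Li,B}, so it must be Be.
(r1,c4): row 1 has {H,He,Be}; column 4 has {H,He,Li,Be}, so it must be B.
(r1,c5): row 1 has {H,He,Be,B}; column 5 has {H,He,B}, so it must be Li.
(r4,c2): row 4 has {H,He,B}; column 2 has {H,He,Be,B}, so it must be Li.
(r4,c5): row 4 has {H,He,Li,B}; column 5 has {H,He,Li,B}, so it must be Be.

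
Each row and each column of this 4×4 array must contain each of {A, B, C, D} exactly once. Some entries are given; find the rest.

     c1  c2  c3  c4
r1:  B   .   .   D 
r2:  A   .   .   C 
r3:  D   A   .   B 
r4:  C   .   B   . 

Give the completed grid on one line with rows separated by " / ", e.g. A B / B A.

B C A D / A B D C / D A C B / C D B A

(r1,c2): row 1 has {B,D}; column 2 has {A}, so it must be C.
(r1,c3): row 1 has {B,C,D}; column 3 has {B}, so it must be A.
(r2,c3): row 2 has {A,C}; column 3 has {A,B}, so it must be D.
(r3,c3): row 3 has {A,B,D}; column 3 has {A,B,D}, so it must be C.
(r4,c2): row 4 has {B,C}; column 2 has {A,C}, so it must be D.
(r4,c4): row 4 has {B,C,D}; column 4 has {B,C,D}, so it must be A.
(r2,c2): row 2 has {A,C,D}; column 2 has {A,C,D}, so it must be B.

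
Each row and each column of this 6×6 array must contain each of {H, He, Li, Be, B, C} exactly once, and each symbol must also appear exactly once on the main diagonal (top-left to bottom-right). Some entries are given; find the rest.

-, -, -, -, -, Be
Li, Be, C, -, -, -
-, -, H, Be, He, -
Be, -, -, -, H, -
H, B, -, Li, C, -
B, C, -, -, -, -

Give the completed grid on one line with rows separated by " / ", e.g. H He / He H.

He H B C Li Be / Li Be C He B H / C Li H Be He B / Be He Li B H C / H B Be Li C He / B C He H Be Li

(r1,c1) = He
(r2,c5) = B
(r3,c1) = C
(r3,c2) = Li
(r3,c6) = B
(r4,c2) = He
(r4,c4) = B
(r5,c6) = He
(r6,c6) = Li
(r1,c2) = H
(r1,c4) = C
(r1,c5) = Li
(r2,c6) = H
(r4,c3) = Li
(r4,c6) = C
(r5,c3) = Be
(r6,c3) = He
(r6,c4) = H
(r6,c5) = Be
(r1,c3) = B
(r2,c4) = He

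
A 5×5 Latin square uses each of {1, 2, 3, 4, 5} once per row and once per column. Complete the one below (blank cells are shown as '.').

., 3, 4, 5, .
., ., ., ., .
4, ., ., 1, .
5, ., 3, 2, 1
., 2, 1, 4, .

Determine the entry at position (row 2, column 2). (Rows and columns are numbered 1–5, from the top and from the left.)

1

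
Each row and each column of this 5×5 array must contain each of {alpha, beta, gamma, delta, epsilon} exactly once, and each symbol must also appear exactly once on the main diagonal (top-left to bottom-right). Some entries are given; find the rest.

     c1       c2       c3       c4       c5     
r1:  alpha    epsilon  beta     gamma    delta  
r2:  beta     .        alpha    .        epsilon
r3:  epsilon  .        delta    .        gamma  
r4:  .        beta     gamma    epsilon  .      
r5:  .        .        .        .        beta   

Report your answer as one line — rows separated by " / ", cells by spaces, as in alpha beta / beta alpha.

alpha epsilon beta gamma delta / beta gamma alpha delta epsilon / epsilon alpha delta beta gamma / delta beta gamma epsilon alpha / gamma delta epsilon alpha beta

(r2,c2) = gamma
(r2,c4) = delta
(r3,c2) = alpha
(r3,c4) = beta
(r4,c1) = delta
(r4,c5) = alpha
(r5,c1) = gamma
(r5,c2) = delta
(r5,c3) = epsilon
(r5,c4) = alpha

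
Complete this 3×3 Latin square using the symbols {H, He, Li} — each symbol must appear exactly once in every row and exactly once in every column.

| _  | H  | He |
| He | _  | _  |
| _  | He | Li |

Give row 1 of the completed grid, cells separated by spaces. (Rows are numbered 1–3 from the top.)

Li H He

(r1,c1) = Li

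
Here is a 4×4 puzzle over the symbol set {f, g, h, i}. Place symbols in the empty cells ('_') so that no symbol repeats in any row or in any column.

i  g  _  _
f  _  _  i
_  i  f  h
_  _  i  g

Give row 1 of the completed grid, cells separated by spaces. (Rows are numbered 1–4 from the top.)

(r1,c3) = h
(r1,c4) = f

i g h f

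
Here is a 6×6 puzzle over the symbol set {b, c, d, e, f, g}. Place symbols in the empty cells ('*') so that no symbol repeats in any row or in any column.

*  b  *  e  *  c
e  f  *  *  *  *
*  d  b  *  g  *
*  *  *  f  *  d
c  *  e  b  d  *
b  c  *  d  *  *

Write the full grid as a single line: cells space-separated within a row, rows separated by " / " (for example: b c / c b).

(r1,c5) = f
(r3,c1) = f
(r3,c4) = c
(r3,c6) = e
(r4,c1) = g
(r4,c2) = e
(r4,c3) = c
(r4,c5) = b
(r5,c2) = g
(r5,c6) = f
(r6,c5) = e
(r6,c6) = g
(r1,c1) = d
(r1,c3) = g
(r2,c3) = d
(r2,c4) = g
(r2,c5) = c
(r2,c6) = b
(r6,c3) = f

d b g e f c / e f d g c b / f d b c g e / g e c f b d / c g e b d f / b c f d e g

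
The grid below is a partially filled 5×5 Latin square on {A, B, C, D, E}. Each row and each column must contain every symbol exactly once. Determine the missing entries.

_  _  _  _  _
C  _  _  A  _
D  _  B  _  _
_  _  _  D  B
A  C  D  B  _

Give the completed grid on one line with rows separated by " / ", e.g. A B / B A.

B D A E C / C B E A D / D E B C A / E A C D B / A C D B E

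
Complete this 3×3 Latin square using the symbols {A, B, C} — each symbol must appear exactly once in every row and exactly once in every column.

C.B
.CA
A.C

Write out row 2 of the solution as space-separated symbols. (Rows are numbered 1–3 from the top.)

(r1,c2) = A
(r2,c1) = B

B C A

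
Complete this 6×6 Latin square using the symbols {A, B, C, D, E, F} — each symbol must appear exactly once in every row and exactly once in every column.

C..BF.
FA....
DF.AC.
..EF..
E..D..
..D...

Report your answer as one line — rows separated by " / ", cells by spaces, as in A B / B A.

row 1 has {B,C,F}; column 3 has {D,E} — only A is left for (r1,c3).
row 3 has {A,C,D,F}; column 3 has {A,D,E} — only B is left for (r3,c3).
row 3 has {A,B,C,D,F}; column 6 is empty so far — only E is left for (r3,c6).
row 1 has {A,B,C,F}; column 6 has {E} — only D is left for (r1,c6).
row 2 has {A,F}; column 3 has {A,B,D,E} — only C is left for (r2,c3).
row 2 has {A,C,F}; column 4 has {A,B,D,F} — only E is left for (r2,c4).
row 2 has {A,C,E,F}; column 6 has {D,E} — only B is left for (r2,c6).
row 5 has {D,E}; column 3 has {A,B,C,D,E} — only F is left for (r5,c3).
row 6 has {D}; column 4 has {A,B,D,E,F} — only C is left for (r6,c4).
row 1 has {A,B,C,D,F}; column 2 has {A,F} — only E is left for (r1,c2).
row 2 has {A,B,C,E,F}; column 5 has {C,F} — only D is left for (r2,c5).
row 6 has {C,D}; column 2 has {A,E,F} — only B is left for (r6,c2).
row 5 has {D,E,F}; column 2 has {A,B,E,F} — only C is left for (r5,c2).
row 5 has {C,D,E,F}; column 6 has {B,D,E} — only A is left for (r5,c6).
row 6 has {B,C,D}; column 1 has {C,D,E,F} — only A is left for (r6,c1).
row 6 has {A,B,C,D}; column 5 has {C,D,F} — only E is left for (r6,c5).
row 6 has {A,B,C,D,E}; column 6 has {A,B,D,E} — only F is left for (r6,c6).
row 4 has {E,F}; column 1 has {A,C,D,E,F} — only B is left for (r4,c1).
row 4 has {B,E,F}; column 2 has {A,B,C,E,F} — only D is left for (r4,c2).
row 4 has {B,D,E,F}; column 5 has {C,D,E,F} — only A is left for (r4,c5).
row 4 has {A,B,D,E,F}; column 6 has {A,B,D,E,F} — only C is left for (r4,c6).
row 5 has {A,C,D,E,F}; column 5 has {A,C,D,E,F} — only B is left for (r5,c5).

C E A B F D / F A C E D B / D F B A C E / B D E F A C / E C F D B A / A B D C E F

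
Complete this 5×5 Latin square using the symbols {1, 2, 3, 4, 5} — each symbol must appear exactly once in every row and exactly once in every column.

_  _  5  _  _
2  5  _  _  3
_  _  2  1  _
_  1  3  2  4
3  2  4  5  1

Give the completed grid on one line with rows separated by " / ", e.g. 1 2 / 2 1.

1 4 5 3 2 / 2 5 1 4 3 / 4 3 2 1 5 / 5 1 3 2 4 / 3 2 4 5 1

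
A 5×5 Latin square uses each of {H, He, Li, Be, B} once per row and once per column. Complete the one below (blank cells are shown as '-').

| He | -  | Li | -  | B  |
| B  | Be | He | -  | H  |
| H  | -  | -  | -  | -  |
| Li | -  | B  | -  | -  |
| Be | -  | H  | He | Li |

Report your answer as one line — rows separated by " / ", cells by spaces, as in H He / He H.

He H Li Be B / B Be He Li H / H Li Be B He / Li He B H Be / Be B H He Li

(r1,c2) = H
(r1,c4) = Be
(r2,c4) = Li
(r3,c3) = Be
(r3,c4) = B
(r3,c5) = He
(r4,c2) = He
(r4,c4) = H
(r4,c5) = Be
(r5,c2) = B
(r3,c2) = Li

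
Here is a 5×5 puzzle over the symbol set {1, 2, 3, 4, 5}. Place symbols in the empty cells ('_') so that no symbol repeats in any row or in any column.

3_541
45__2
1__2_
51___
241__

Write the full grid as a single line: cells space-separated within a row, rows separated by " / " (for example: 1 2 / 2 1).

3 2 5 4 1 / 4 5 3 1 2 / 1 3 4 2 5 / 5 1 2 3 4 / 2 4 1 5 3

row 1 has {1,3,4,5}; column 2 has {1,4,5} — only 2 is left for (r1,c2).
row 2 has {2,4,5}; column 3 has {1,5} — only 3 is left for (r2,c3).
row 2 has {2,3,4,5}; column 4 has {2,4} — only 1 is left for (r2,c4).
row 3 has {1,2}; column 2 has {1,2,4,5} — only 3 is left for (r3,c2).
row 3 has {1,2,3}; column 3 has {1,3,5} — only 4 is left for (r3,c3).
row 3 has {1,2,3,4}; column 5 has {1,2} — only 5 is left for (r3,c5).
row 4 has {1,5}; column 3 has {1,3,4,5} — only 2 is left for (r4,c3).
row 4 has {1,2,5}; column 4 has {1,2,4} — only 3 is left for (r4,c4).
row 4 has {1,2,3,5}; column 5 has {1,2,5} — only 4 is left for (r4,c5).
row 5 has {1,2,4}; column 4 has {1,2,3,4} — only 5 is left for (r5,c4).
row 5 has {1,2,4,5}; column 5 has {1,2,4,5} — only 3 is left for (r5,c5).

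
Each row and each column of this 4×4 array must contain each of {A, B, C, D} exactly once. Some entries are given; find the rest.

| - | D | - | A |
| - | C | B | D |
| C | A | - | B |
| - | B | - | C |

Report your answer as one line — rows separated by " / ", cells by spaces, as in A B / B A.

row 1 has {A,D}; column 1 has {C} — only B is left for (r1,c1).
row 1 has {A,B,D}; column 3 has {B} — only C is left for (r1,c3).
row 2 has {B,C,D}; column 1 has {B,C} — only A is left for (r2,c1).
row 3 has {A,B,C}; column 3 has {B,C} — only D is left for (r3,c3).
row 4 has {B,C}; column 1 has {A,B,C} — only D is left for (r4,c1).
row 4 has {B,C,D}; column 3 has {B,C,D} — only A is left for (r4,c3).

B D C A / A C B D / C A D B / D B A C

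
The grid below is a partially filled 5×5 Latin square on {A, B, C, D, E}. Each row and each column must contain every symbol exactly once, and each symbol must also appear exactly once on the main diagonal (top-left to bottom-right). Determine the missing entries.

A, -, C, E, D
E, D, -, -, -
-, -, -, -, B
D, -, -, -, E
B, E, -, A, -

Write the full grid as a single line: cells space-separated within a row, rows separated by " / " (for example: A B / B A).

A B C E D / E D B C A / C A E D B / D C A B E / B E D A C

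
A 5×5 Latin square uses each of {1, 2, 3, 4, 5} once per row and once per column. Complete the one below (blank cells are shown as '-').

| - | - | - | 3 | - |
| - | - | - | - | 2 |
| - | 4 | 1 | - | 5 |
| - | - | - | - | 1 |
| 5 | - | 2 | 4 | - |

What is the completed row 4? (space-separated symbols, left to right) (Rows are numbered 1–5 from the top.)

2 3 4 5 1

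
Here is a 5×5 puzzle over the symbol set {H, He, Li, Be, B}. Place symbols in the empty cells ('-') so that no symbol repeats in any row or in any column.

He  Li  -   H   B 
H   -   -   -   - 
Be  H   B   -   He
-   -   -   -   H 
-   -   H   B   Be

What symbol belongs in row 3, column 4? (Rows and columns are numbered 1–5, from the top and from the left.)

row 1 has {H,He,Li,B}; column 3 has {H,B} — only Be is left for (r1,c3).
row 2 has {H}; column 5 has {H,He,Be,B} — only Li is left for (r2,c5).
row 3 has {H,He,Be,B}; column 4 has {H,B} — only Li is left for (r3,c4).

Li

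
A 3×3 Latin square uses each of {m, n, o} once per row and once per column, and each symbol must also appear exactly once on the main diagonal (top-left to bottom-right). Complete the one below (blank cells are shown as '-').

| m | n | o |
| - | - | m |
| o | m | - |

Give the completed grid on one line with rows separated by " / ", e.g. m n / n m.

(r2,c1) = n
(r2,c2) = o
(r3,c3) = n

m n o / n o m / o m n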